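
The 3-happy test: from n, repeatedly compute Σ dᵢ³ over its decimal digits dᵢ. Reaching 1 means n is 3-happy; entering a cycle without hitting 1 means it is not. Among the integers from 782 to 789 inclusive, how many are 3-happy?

1

782: 782 → 863 → 755 → 593 → 881 → 1025 → 134 → 92 → 737 → 713 → 371 → 371  — not 3-happy
783: 783 → 882 → 1032 → 36 → 243 → 99 → 1458 → 702 → 351 → 153 → 153  — not 3-happy
784: 784 → 919 → 1459 → 919  — not 3-happy
785: 785 → 980 → 1241 → 74 → 407 → 407  — not 3-happy
786: 786 → 1071 → 345 → 216 → 225 → 141 → 66 → 432 → 99 → 1458 → 702 → 351 → 153 → 153  — not 3-happy
787: 787 → 1198 → 1243 → 100 → 1  — 3-happy
788: 788 → 1367 → 587 → 980 → 1241 → 74 → 407 → 407  — not 3-happy
789: 789 → 1584 → 702 → 351 → 153 → 153  — not 3-happy
3-happy: 787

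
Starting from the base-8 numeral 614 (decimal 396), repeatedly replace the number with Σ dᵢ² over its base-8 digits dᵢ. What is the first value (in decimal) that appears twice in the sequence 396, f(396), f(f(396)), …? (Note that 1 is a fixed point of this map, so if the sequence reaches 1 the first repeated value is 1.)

16

396 = (6,1,4)_8 → 53
53 = (6,5)_8 → 61
61 = (7,5)_8 → 74
74 = (1,1,2)_8 → 6
6 = (6)_8 → 36
36 = (4,4)_8 → 32
32 = (4,0)_8 → 16
16 = (2,0)_8 → 4
4 = (4)_8 → 16  — 16 already appeared earlier.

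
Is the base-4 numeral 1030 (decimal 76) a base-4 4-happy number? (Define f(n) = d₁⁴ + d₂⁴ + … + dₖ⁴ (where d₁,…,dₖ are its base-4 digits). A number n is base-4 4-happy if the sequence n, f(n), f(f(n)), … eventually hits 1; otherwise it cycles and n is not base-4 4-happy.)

76 = (1,0,3,0)_4 → 1⁴ + 0⁴ + 3⁴ + 0⁴ = 1 + 0 + 81 + 0 = 82
82 = (1,1,0,2)_4 → 1⁴ + 1⁴ + 0⁴ + 2⁴ = 1 + 1 + 0 + 16 = 18
18 = (1,0,2)_4 → 1⁴ + 0⁴ + 2⁴ = 1 + 0 + 16 = 17
17 = (1,0,1)_4 → 1⁴ + 0⁴ + 1⁴ = 1 + 0 + 1 = 2
2 = (2)_4 → 2⁴ = 16
16 = (1,0,0)_4 → 1⁴ + 0⁴ + 0⁴ = 1 + 0 + 0 = 1  — reached 1.

base-4 4-happy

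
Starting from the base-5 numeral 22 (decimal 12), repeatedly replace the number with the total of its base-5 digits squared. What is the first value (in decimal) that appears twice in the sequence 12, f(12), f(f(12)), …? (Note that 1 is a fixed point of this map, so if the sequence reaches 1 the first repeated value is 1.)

10

12 = (2,2)_5 → 2² + 2² = 4 + 4 = 8
8 = (1,3)_5 → 1² + 3² = 1 + 9 = 10
10 = (2,0)_5 → 2² + 0² = 4 + 0 = 4
4 = (4)_5 → 4² = 16
16 = (3,1)_5 → 3² + 1² = 9 + 1 = 10  — 10 already appeared earlier.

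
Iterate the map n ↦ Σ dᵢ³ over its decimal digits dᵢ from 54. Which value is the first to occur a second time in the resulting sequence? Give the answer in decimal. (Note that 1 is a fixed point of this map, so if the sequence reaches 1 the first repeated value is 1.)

153

54 → 5³ + 4³ = 189
189 → 1³ + 8³ + 9³ = 1242
1242 → 1³ + 2³ + 4³ + 2³ = 81
81 → 8³ + 1³ = 513
513 → 5³ + 1³ + 3³ = 153
153 → 1³ + 5³ + 3³ = 153  — 153 already appeared earlier.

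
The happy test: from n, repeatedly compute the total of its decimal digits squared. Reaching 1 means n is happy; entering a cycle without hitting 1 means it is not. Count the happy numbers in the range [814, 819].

814: 814 → 81 → 65 → 61 → 37 → 58 → 89 → 145 → 42 → 20 → 4 → 16 → 37  (repeats 37)
815: 815 → 90 → 81 → 65 → 61 → 37 → 58 → 89 → 145 → 42 → 20 → 4 → 16 → 37  (repeats 37)
816: 816 → 101 → 2 → 4 → 16 → 37 → 58 → 89 → 145 → 42 → 20 → 4  (repeats 4)
817: 817 → 114 → 18 → 65 → 61 → 37 → 58 → 89 → 145 → 42 → 20 → 4 → 16 → 37  (repeats 37)
818: 818 → 129 → 86 → 100 → 1  (reaches 1)
819: 819 → 146 → 53 → 34 → 25 → 29 → 85 → 89 → 145 → 42 → 20 → 4 → 16 → 37 → 58 → 89  (repeats 89)
happy: 818

1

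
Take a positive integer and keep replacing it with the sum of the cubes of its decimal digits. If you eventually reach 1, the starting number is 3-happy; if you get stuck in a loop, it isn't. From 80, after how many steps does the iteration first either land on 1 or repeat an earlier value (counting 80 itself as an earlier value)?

7

80 → 512
512 → 134
134 → 92
92 → 737
737 → 713
713 → 371
371 → 371  — 371 repeats.
That took 7 steps.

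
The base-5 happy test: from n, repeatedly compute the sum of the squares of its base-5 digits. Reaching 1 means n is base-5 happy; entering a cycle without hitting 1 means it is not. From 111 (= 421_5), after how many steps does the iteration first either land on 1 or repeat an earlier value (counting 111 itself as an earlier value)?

4

111 = (4,2,1)_5 → 4² + 2² + 1² = 16 + 4 + 1 = 21
21 = (4,1)_5 → 4² + 1² = 16 + 1 = 17
17 = (3,2)_5 → 3² + 2² = 9 + 4 = 13
13 = (2,3)_5 → 2² + 3² = 4 + 9 = 13  — 13 repeats.
That took 4 steps.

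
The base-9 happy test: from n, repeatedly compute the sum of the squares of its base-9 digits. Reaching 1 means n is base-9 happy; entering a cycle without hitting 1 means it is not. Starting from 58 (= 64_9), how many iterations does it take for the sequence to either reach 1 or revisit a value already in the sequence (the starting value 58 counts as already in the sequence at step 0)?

4

58 = (6,4)_9 → 52
52 = (5,7)_9 → 74
74 = (8,2)_9 → 68
68 = (7,5)_9 → 74  — 74 repeats.
That took 4 steps.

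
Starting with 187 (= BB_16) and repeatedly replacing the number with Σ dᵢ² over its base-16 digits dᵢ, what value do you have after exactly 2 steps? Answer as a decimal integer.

229

187 = (11,11)_16 → 11² + 11² = 242
242 = (15,2)_16 → 15² + 2² = 229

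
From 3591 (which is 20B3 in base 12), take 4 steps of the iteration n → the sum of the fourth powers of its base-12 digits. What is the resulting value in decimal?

20016

3591 = (2,0,11,3)_12 → 14738
14738 = (8,6,4,2)_12 → 5664
5664 = (3,3,4,0)_12 → 418
418 = (2,10,10)_12 → 20016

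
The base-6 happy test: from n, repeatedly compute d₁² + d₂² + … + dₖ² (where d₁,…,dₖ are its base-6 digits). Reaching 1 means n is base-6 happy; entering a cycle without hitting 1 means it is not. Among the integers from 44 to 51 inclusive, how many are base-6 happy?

44: 44 → 6 → 1  — base-6 happy
45: 45 → 11 → 26 → 20 → 13 → 5 → 25 → 17 → 29 → 41 → 26  — not base-6 happy
46: 46 → 18 → 9 → 10 → 17 → 29 → 41 → 26 → 20 → 13 → 5 → 25 → 17  — not base-6 happy
47: 47 → 27 → 25 → 17 → 29 → 41 → 26 → 20 → 13 → 5 → 25  — not base-6 happy
48: 48 → 5 → 25 → 17 → 29 → 41 → 26 → 20 → 13 → 5  — not base-6 happy
49: 49 → 6 → 1  — base-6 happy
50: 50 → 9 → 10 → 17 → 29 → 41 → 26 → 20 → 13 → 5 → 25 → 17  — not base-6 happy
51: 51 → 14 → 8 → 5 → 25 → 17 → 29 → 41 → 26 → 20 → 13 → 5  — not base-6 happy
base-6 happy: 44, 49

2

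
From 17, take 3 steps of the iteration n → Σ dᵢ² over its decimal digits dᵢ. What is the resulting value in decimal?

29

17 → 1² + 7² = 1 + 49 = 50
50 → 5² + 0² = 25 + 0 = 25
25 → 2² + 5² = 4 + 25 = 29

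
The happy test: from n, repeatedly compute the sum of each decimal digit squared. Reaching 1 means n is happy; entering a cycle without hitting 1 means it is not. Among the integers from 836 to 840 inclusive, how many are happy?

836: 836 → 109 → 82 → 68 → 100 → 1  (reaches 1)
837: 837 → 122 → 9 → 81 → 65 → 61 → 37 → 58 → 89 → 145 → 42 → 20 → 4 → 16 → 37  (repeats 37)
838: 838 → 137 → 59 → 106 → 37 → 58 → 89 → 145 → 42 → 20 → 4 → 16 → 37  (repeats 37)
839: 839 → 154 → 42 → 20 → 4 → 16 → 37 → 58 → 89 → 145 → 42  (repeats 42)
840: 840 → 80 → 64 → 52 → 29 → 85 → 89 → 145 → 42 → 20 → 4 → 16 → 37 → 58 → 89  (repeats 89)
happy: 836

1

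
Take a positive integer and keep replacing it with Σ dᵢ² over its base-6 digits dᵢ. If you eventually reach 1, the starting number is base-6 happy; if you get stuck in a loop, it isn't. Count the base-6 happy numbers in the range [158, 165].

158: 158 → 24 → 16 → 20 → 13 → 5 → 25 → 17 → 29 → 41 → 26 → 20  — not base-6 happy
159: 159 → 29 → 41 → 26 → 20 → 13 → 5 → 25 → 17 → 29  — not base-6 happy
160: 160 → 36 → 1  — base-6 happy
161: 161 → 45 → 11 → 26 → 20 → 13 → 5 → 25 → 17 → 29 → 41 → 26  — not base-6 happy
162: 162 → 25 → 17 → 29 → 41 → 26 → 20 → 13 → 5 → 25  — not base-6 happy
163: 163 → 26 → 20 → 13 → 5 → 25 → 17 → 29 → 41 → 26  — not base-6 happy
164: 164 → 29 → 41 → 26 → 20 → 13 → 5 → 25 → 17 → 29  — not base-6 happy
165: 165 → 34 → 41 → 26 → 20 → 13 → 5 → 25 → 17 → 29 → 41  — not base-6 happy
base-6 happy: 160

1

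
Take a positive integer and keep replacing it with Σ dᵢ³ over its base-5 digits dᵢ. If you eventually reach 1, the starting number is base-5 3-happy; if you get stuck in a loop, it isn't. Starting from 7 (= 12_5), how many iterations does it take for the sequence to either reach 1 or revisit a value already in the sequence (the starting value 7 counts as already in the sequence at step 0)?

7 = (1,2)_5 → 9
9 = (1,4)_5 → 65
65 = (2,3,0)_5 → 35
35 = (1,2,0)_5 → 9  — 9 repeats.
That took 4 steps.

4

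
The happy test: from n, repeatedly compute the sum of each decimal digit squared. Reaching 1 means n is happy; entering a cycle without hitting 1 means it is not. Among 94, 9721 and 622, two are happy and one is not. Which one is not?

9721

94: 94 → 97 → 130 → 10 → 1  — reaches 1 (happy)
9721: 9721 → 135 → 35 → 34 → 25 → 29 → 85 → 89 → 145 → 42 → 20 → 4 → 16 → 37 → 58 → 89  — repeats 89 (not happy)
622: 622 → 44 → 32 → 13 → 10 → 1  — reaches 1 (happy)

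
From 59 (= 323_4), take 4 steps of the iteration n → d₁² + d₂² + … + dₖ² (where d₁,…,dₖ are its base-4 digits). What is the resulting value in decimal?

59 = (3,2,3)_4 → 3² + 2² + 3² = 22
22 = (1,1,2)_4 → 1² + 1² + 2² = 6
6 = (1,2)_4 → 1² + 2² = 5
5 = (1,1)_4 → 1² + 1² = 2

2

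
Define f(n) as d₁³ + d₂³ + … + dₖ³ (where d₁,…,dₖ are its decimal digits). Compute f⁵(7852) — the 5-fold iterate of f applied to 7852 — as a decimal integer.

730

7852 → 7³ + 8³ + 5³ + 2³ = 988
988 → 9³ + 8³ + 8³ = 1753
1753 → 1³ + 7³ + 5³ + 3³ = 496
496 → 4³ + 9³ + 6³ = 1009
1009 → 1³ + 0³ + 0³ + 9³ = 730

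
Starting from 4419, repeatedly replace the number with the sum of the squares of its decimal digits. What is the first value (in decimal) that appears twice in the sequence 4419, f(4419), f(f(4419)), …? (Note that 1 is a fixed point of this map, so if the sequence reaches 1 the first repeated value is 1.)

4419 → 4² + 4² + 1² + 9² = 114
114 → 1² + 1² + 4² = 18
18 → 1² + 8² = 65
65 → 6² + 5² = 61
61 → 6² + 1² = 37
37 → 3² + 7² = 58
58 → 5² + 8² = 89
89 → 8² + 9² = 145
145 → 1² + 4² + 5² = 42
42 → 4² + 2² = 20
20 → 2² + 0² = 4
4 → 4² = 16
16 → 1² + 6² = 37  — 37 already appeared earlier.

37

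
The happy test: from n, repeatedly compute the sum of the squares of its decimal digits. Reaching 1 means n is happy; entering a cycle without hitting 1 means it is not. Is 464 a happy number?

happy

464 → 4² + 6² + 4² = 68
68 → 6² + 8² = 100
100 → 1² + 0² + 0² = 1  — reached 1.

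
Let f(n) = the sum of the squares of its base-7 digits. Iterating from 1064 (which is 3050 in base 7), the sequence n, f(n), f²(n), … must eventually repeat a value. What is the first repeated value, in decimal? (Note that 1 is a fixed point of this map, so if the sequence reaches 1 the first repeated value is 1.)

10

1064 = (3,0,5,0)_7 → 3² + 0² + 5² + 0² = 9 + 0 + 25 + 0 = 34
34 = (4,6)_7 → 4² + 6² = 16 + 36 = 52
52 = (1,0,3)_7 → 1² + 0² + 3² = 1 + 0 + 9 = 10
10 = (1,3)_7 → 1² + 3² = 1 + 9 = 10  — 10 already appeared earlier.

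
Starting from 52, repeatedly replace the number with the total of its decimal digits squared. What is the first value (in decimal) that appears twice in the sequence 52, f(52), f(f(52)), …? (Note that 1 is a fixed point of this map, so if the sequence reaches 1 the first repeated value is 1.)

52 → 5² + 2² = 29
29 → 2² + 9² = 85
85 → 8² + 5² = 89
89 → 8² + 9² = 145
145 → 1² + 4² + 5² = 42
42 → 4² + 2² = 20
20 → 2² + 0² = 4
4 → 4² = 16
16 → 1² + 6² = 37
37 → 3² + 7² = 58
58 → 5² + 8² = 89  — 89 already appeared earlier.

89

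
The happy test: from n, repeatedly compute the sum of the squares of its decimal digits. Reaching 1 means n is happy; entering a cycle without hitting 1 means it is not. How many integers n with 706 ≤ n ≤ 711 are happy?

706: 706 → 85 → 89 → 145 → 42 → 20 → 4 → 16 → 37 → 58 → 89  — not happy
707: 707 → 98 → 145 → 42 → 20 → 4 → 16 → 37 → 58 → 89 → 145  — not happy
708: 708 → 113 → 11 → 2 → 4 → 16 → 37 → 58 → 89 → 145 → 42 → 20 → 4  — not happy
709: 709 → 130 → 10 → 1  — happy
710: 710 → 50 → 25 → 29 → 85 → 89 → 145 → 42 → 20 → 4 → 16 → 37 → 58 → 89  — not happy
711: 711 → 51 → 26 → 40 → 16 → 37 → 58 → 89 → 145 → 42 → 20 → 4 → 16  — not happy
happy: 709

1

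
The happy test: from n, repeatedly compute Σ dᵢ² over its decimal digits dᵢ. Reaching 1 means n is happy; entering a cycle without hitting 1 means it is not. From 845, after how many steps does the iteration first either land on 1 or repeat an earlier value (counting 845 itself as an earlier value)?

845 → 105
105 → 26
26 → 40
40 → 16
16 → 37
37 → 58
58 → 89
89 → 145
145 → 42
42 → 20
20 → 4
4 → 16  — 16 repeats.
That took 12 steps.

12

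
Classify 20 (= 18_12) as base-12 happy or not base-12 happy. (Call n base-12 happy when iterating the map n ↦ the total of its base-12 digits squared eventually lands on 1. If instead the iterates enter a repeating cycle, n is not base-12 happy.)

not base-12 happy

20 = (1,8)_12 → 1² + 8² = 1 + 64 = 65
65 = (5,5)_12 → 5² + 5² = 25 + 25 = 50
50 = (4,2)_12 → 4² + 2² = 16 + 4 = 20  — 20 already seen; the sequence cycles without reaching 1.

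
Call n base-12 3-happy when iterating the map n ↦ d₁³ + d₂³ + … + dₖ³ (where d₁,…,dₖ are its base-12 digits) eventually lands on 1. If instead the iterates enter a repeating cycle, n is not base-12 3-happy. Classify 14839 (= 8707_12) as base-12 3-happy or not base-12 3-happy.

not base-12 3-happy

14839 = (8,7,0,7)_12 → 8³ + 7³ + 0³ + 7³ = 1198
1198 = (8,3,10)_12 → 8³ + 3³ + 10³ = 1539
1539 = (10,8,3)_12 → 10³ + 8³ + 3³ = 1539  — 1539 already seen; the sequence cycles without reaching 1.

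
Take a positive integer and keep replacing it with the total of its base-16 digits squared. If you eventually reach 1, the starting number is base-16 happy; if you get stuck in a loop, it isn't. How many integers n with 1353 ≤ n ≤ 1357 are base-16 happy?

1353: 1353 → 122 → 149 → 106 → 136 → 128 → 64 → 16 → 1  (reaches 1)
1354: 1354 → 141 → 233 → 277 → 27 → 122 → 149 → 106 → 136 → 128 → 64 → 16 → 1  (reaches 1)
1355: 1355 → 162 → 104 → 100 → 52 → 25 → 82 → 29 → 170 → 200 → 208 → 169 → 181 → 146 → 85 → 50 → 13 → 169  (repeats 169)
1356: 1356 → 185 → 202 → 244 → 241 → 226 → 200 → 208 → 169 → 181 → 146 → 85 → 50 → 13 → 169  (repeats 169)
1357: 1357 → 210 → 173 → 269 → 170 → 200 → 208 → 169 → 181 → 146 → 85 → 50 → 13 → 169  (repeats 169)
base-16 happy: 1353, 1354

2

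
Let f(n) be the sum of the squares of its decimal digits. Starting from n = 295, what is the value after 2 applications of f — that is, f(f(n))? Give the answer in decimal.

295 → 2² + 9² + 5² = 110
110 → 1² + 1² + 0² = 2

2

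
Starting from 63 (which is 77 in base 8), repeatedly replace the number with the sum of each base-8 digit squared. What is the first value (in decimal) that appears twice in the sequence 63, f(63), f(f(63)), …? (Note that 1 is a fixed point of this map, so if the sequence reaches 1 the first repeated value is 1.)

20

63 = (7,7)_8 → 7² + 7² = 49 + 49 = 98
98 = (1,4,2)_8 → 1² + 4² + 2² = 1 + 16 + 4 = 21
21 = (2,5)_8 → 2² + 5² = 4 + 25 = 29
29 = (3,5)_8 → 3² + 5² = 9 + 25 = 34
34 = (4,2)_8 → 4² + 2² = 16 + 4 = 20
20 = (2,4)_8 → 2² + 4² = 4 + 16 = 20  — 20 already appeared earlier.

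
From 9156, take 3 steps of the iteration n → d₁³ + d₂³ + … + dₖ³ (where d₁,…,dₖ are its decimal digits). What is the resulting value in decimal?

9156 → 1071
1071 → 345
345 → 216

216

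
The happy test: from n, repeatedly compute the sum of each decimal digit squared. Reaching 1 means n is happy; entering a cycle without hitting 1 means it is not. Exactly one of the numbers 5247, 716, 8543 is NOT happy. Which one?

5247: 5247 → 94 → 97 → 130 → 10 → 1  — reaches 1 (happy)
716: 716 → 86 → 100 → 1  — reaches 1 (happy)
8543: 8543 → 114 → 18 → 65 → 61 → 37 → 58 → 89 → 145 → 42 → 20 → 4 → 16 → 37  — repeats 37 (not happy)

8543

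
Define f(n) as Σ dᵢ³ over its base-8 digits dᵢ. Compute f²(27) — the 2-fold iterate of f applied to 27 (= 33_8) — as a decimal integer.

432

27 = (3,3)_8 → 54
54 = (6,6)_8 → 432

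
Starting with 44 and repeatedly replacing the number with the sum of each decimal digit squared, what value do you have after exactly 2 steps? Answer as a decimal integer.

44 → 4² + 4² = 32
32 → 3² + 2² = 13

13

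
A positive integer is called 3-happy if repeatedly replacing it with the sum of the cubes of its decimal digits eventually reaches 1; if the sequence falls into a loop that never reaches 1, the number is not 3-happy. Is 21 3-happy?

21 → 2³ + 1³ = 9
9 → 9³ = 729
729 → 7³ + 2³ + 9³ = 1080
1080 → 1³ + 0³ + 8³ + 0³ = 513
513 → 5³ + 1³ + 3³ = 153
153 → 1³ + 5³ + 3³ = 153  — 153 already seen; the sequence cycles without reaching 1.

not 3-happy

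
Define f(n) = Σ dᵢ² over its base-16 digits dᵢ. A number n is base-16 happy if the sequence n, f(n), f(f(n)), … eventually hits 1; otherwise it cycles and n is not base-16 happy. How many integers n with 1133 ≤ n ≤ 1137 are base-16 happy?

1133: 1133 → 221 → 338 → 30 → 197 → 169 → 181 → 146 → 85 → 50 → 13 → 169  — not base-16 happy
1134: 1134 → 248 → 289 → 6 → 36 → 20 → 17 → 2 → 4 → 16 → 1  — base-16 happy
1135: 1135 → 277 → 27 → 122 → 149 → 106 → 136 → 128 → 64 → 16 → 1  — base-16 happy
1136: 1136 → 65 → 17 → 2 → 4 → 16 → 1  — base-16 happy
1137: 1137 → 66 → 20 → 17 → 2 → 4 → 16 → 1  — base-16 happy
base-16 happy: 1134, 1135, 1136, 1137

4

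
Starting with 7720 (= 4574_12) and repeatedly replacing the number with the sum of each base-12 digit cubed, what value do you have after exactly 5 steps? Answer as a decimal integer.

7720 = (4,5,7,4)_12 → 4³ + 5³ + 7³ + 4³ = 596
596 = (4,1,8)_12 → 4³ + 1³ + 8³ = 577
577 = (4,0,1)_12 → 4³ + 0³ + 1³ = 65
65 = (5,5)_12 → 5³ + 5³ = 250
250 = (1,8,10)_12 → 1³ + 8³ + 10³ = 1513

1513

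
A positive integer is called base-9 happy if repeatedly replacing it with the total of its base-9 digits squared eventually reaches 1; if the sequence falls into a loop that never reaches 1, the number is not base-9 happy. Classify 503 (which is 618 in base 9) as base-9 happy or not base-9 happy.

base-9 happy

503 = (6,1,8)_9 → 6² + 1² + 8² = 36 + 1 + 64 = 101
101 = (1,2,2)_9 → 1² + 2² + 2² = 1 + 4 + 4 = 9
9 = (1,0)_9 → 1² + 0² = 1 + 0 = 1  — reached 1.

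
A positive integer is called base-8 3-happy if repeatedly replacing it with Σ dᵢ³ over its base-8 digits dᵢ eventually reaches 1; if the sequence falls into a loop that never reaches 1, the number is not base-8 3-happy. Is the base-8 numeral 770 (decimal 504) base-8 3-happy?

base-8 3-happy

504 = (7,7,0)_8 → 7³ + 7³ + 0³ = 343 + 343 + 0 = 686
686 = (1,2,5,6)_8 → 1³ + 2³ + 5³ + 6³ = 1 + 8 + 125 + 216 = 350
350 = (5,3,6)_8 → 5³ + 3³ + 6³ = 125 + 27 + 216 = 368
368 = (5,6,0)_8 → 5³ + 6³ + 0³ = 125 + 216 + 0 = 341
341 = (5,2,5)_8 → 5³ + 2³ + 5³ = 125 + 8 + 125 = 258
258 = (4,0,2)_8 → 4³ + 0³ + 2³ = 64 + 0 + 8 = 72
72 = (1,1,0)_8 → 1³ + 1³ + 0³ = 1 + 1 + 0 = 2
2 = (2)_8 → 2³ = 8
8 = (1,0)_8 → 1³ + 0³ = 1 + 0 = 1  — reached 1.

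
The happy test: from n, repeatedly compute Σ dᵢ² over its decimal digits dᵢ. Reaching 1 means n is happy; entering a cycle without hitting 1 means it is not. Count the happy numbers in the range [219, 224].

219: 219 → 86 → 100 → 1  (reaches 1)
220: 220 → 8 → 64 → 52 → 29 → 85 → 89 → 145 → 42 → 20 → 4 → 16 → 37 → 58 → 89  (repeats 89)
221: 221 → 9 → 81 → 65 → 61 → 37 → 58 → 89 → 145 → 42 → 20 → 4 → 16 → 37  (repeats 37)
222: 222 → 12 → 5 → 25 → 29 → 85 → 89 → 145 → 42 → 20 → 4 → 16 → 37 → 58 → 89  (repeats 89)
223: 223 → 17 → 50 → 25 → 29 → 85 → 89 → 145 → 42 → 20 → 4 → 16 → 37 → 58 → 89  (repeats 89)
224: 224 → 24 → 20 → 4 → 16 → 37 → 58 → 89 → 145 → 42 → 20  (repeats 20)
happy: 219

1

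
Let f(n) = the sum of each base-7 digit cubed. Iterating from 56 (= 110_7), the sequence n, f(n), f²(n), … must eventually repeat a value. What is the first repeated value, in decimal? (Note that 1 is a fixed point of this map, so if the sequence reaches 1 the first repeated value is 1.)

2

56 = (1,1,0)_7 → 2
2 = (2)_7 → 8
8 = (1,1)_7 → 2  — 2 already appeared earlier.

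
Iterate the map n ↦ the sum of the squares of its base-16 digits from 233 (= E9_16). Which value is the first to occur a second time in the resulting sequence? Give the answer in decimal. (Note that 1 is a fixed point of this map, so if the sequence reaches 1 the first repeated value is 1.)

233 = (14,9)_16 → 14² + 9² = 196 + 81 = 277
277 = (1,1,5)_16 → 1² + 1² + 5² = 1 + 1 + 25 = 27
27 = (1,11)_16 → 1² + 11² = 1 + 121 = 122
122 = (7,10)_16 → 7² + 10² = 49 + 100 = 149
149 = (9,5)_16 → 9² + 5² = 81 + 25 = 106
106 = (6,10)_16 → 6² + 10² = 36 + 100 = 136
136 = (8,8)_16 → 8² + 8² = 64 + 64 = 128
128 = (8,0)_16 → 8² + 0² = 64 + 0 = 64
64 = (4,0)_16 → 4² + 0² = 16 + 0 = 16
16 = (1,0)_16 → 1² + 0² = 1 + 0 = 1  — reached the fixed point 1.
1 → 1, so 1 is the first repeated value.

1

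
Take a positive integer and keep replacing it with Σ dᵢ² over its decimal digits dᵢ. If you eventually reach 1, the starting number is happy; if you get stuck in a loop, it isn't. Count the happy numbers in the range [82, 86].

82: 82 → 68 → 100 → 1  (reaches 1)
83: 83 → 73 → 58 → 89 → 145 → 42 → 20 → 4 → 16 → 37 → 58  (repeats 58)
84: 84 → 80 → 64 → 52 → 29 → 85 → 89 → 145 → 42 → 20 → 4 → 16 → 37 → 58 → 89  (repeats 89)
85: 85 → 89 → 145 → 42 → 20 → 4 → 16 → 37 → 58 → 89  (repeats 89)
86: 86 → 100 → 1  (reaches 1)
happy: 82, 86

2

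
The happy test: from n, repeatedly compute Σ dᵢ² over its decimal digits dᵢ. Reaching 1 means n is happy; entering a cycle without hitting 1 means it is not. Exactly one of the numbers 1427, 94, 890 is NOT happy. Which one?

890

1427: 1427 → 70 → 49 → 97 → 130 → 10 → 1  — reaches 1 (happy)
94: 94 → 97 → 130 → 10 → 1  — reaches 1 (happy)
890: 890 → 145 → 42 → 20 → 4 → 16 → 37 → 58 → 89 → 145  — repeats 145 (not happy)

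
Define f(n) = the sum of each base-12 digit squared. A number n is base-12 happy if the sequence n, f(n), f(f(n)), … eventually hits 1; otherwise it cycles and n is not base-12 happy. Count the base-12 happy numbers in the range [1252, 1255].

1

1252: 1252 → 144 → 1  — base-12 happy
1253: 1253 → 153 → 82 → 136 → 137 → 146 → 5 → 25 → 5  — not base-12 happy
1254: 1254 → 164 → 66 → 61 → 26 → 8 → 64 → 41 → 34 → 104 → 128 → 164  — not base-12 happy
1255: 1255 → 177 → 86 → 53 → 41 → 34 → 104 → 128 → 164 → 66 → 61 → 26 → 8 → 64 → 41  — not base-12 happy
base-12 happy: 1252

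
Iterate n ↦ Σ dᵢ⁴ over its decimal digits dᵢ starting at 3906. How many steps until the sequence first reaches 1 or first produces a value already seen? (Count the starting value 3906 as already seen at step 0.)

9

3906 → 3⁴ + 9⁴ + 0⁴ + 6⁴ = 7938
7938 → 7⁴ + 9⁴ + 3⁴ + 8⁴ = 13139
13139 → 1⁴ + 3⁴ + 1⁴ + 3⁴ + 9⁴ = 6725
6725 → 6⁴ + 7⁴ + 2⁴ + 5⁴ = 4338
4338 → 4⁴ + 3⁴ + 3⁴ + 8⁴ = 4514
4514 → 4⁴ + 5⁴ + 1⁴ + 4⁴ = 1138
1138 → 1⁴ + 1⁴ + 3⁴ + 8⁴ = 4179
4179 → 4⁴ + 1⁴ + 7⁴ + 9⁴ = 9219
9219 → 9⁴ + 2⁴ + 1⁴ + 9⁴ = 13139  — 13139 repeats.
That took 9 steps.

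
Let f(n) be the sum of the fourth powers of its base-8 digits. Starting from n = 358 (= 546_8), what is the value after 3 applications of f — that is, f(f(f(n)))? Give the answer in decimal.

273

358 = (5,4,6)_8 → 5⁴ + 4⁴ + 6⁴ = 2177
2177 = (4,2,0,1)_8 → 4⁴ + 2⁴ + 0⁴ + 1⁴ = 273
273 = (4,2,1)_8 → 4⁴ + 2⁴ + 1⁴ = 273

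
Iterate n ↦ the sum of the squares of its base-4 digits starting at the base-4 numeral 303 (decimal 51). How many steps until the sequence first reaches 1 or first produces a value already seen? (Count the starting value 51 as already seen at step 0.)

5

51 = (3,0,3)_4 → 3² + 0² + 3² = 18
18 = (1,0,2)_4 → 1² + 0² + 2² = 5
5 = (1,1)_4 → 1² + 1² = 2
2 = (2)_4 → 2² = 4
4 = (1,0)_4 → 1² + 0² = 1  — reached 1.
That took 5 steps.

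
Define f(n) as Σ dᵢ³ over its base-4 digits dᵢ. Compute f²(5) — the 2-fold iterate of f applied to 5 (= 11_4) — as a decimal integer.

8

5 = (1,1)_4 → 1³ + 1³ = 2
2 = (2)_4 → 2³ = 8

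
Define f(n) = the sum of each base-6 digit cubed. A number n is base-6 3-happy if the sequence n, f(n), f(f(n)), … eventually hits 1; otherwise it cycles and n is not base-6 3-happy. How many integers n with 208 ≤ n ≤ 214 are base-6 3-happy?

5

208: 208 → 253 → 3 → 27 → 91 → 36 → 1  (reaches 1)
209: 209 → 314 → 81 → 36 → 1  (reaches 1)
210: 210 → 250 → 190 → 190  (repeats 190)
211: 211 → 251 → 251  (repeats 251)
212: 212 → 258 → 3 → 27 → 91 → 36 → 1  (reaches 1)
213: 213 → 277 → 67 → 127 → 55 → 29 → 189 → 153 → 92 → 43 → 3 → 27 → 91 → 36 → 1  (reaches 1)
214: 214 → 314 → 81 → 36 → 1  (reaches 1)
base-6 3-happy: 208, 209, 212, 213, 214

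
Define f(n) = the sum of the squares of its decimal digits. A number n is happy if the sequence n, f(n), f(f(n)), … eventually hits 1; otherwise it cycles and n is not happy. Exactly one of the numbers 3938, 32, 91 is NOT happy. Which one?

3938

3938: 3938 → 163 → 46 → 52 → 29 → 85 → 89 → 145 → 42 → 20 → 4 → 16 → 37 → 58 → 89  — repeats 89 (not happy)
32: 32 → 13 → 10 → 1  — reaches 1 (happy)
91: 91 → 82 → 68 → 100 → 1  — reaches 1 (happy)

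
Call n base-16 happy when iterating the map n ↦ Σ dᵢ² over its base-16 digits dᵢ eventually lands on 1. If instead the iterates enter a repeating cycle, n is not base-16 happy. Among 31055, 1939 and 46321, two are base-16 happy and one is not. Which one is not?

31055: 31055 → 371 → 59 → 130 → 68 → 32 → 4 → 16 → 1  — reaches 1 (base-16 happy)
1939: 1939 → 139 → 185 → 202 → 244 → 241 → 226 → 200 → 208 → 169 → 181 → 146 → 85 → 50 → 13 → 169  — repeats 169 (not base-16 happy)
46321: 46321 → 363 → 158 → 277 → 27 → 122 → 149 → 106 → 136 → 128 → 64 → 16 → 1  — reaches 1 (base-16 happy)

1939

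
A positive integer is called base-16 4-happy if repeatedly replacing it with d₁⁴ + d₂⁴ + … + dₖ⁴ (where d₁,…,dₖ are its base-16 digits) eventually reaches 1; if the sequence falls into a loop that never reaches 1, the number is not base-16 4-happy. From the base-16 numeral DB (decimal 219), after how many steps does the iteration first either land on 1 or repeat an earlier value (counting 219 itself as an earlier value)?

7

219 = (13,11)_16 → 13⁴ + 11⁴ = 43202
43202 = (10,8,12,2)_16 → 10⁴ + 8⁴ + 12⁴ + 2⁴ = 34848
34848 = (8,8,2,0)_16 → 8⁴ + 8⁴ + 2⁴ + 0⁴ = 8208
8208 = (2,0,1,0)_16 → 2⁴ + 0⁴ + 1⁴ + 0⁴ = 17
17 = (1,1)_16 → 1⁴ + 1⁴ = 2
2 = (2)_16 → 2⁴ = 16
16 = (1,0)_16 → 1⁴ + 0⁴ = 1  — reached 1.
That took 7 steps.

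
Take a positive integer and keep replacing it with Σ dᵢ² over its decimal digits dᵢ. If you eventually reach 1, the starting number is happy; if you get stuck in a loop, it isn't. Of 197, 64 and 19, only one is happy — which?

197: 197 → 131 → 11 → 2 → 4 → 16 → 37 → 58 → 89 → 145 → 42 → 20 → 4  — repeats 4 (not happy)
64: 64 → 52 → 29 → 85 → 89 → 145 → 42 → 20 → 4 → 16 → 37 → 58 → 89  — repeats 89 (not happy)
19: 19 → 82 → 68 → 100 → 1  — reaches 1 (happy)

19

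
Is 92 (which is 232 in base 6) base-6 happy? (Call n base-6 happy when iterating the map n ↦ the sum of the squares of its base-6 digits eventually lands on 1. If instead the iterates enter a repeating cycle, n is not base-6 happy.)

92 = (2,3,2)_6 → 2² + 3² + 2² = 4 + 9 + 4 = 17
17 = (2,5)_6 → 2² + 5² = 4 + 25 = 29
29 = (4,5)_6 → 4² + 5² = 16 + 25 = 41
41 = (1,0,5)_6 → 1² + 0² + 5² = 1 + 0 + 25 = 26
26 = (4,2)_6 → 4² + 2² = 16 + 4 = 20
20 = (3,2)_6 → 3² + 2² = 9 + 4 = 13
13 = (2,1)_6 → 2² + 1² = 4 + 1 = 5
5 = (5)_6 → 5² = 25
25 = (4,1)_6 → 4² + 1² = 16 + 1 = 17  — 17 already seen; the sequence cycles without reaching 1.

not base-6 happy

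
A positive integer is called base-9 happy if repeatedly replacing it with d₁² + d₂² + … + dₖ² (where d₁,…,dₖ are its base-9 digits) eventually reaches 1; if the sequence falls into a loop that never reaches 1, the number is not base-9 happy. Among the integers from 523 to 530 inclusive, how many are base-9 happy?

523: 523 → 53 → 89 → 65 → 53  (repeats 53)
524: 524 → 56 → 40 → 32 → 34 → 58 → 52 → 74 → 68 → 74  (repeats 74)
525: 525 → 61 → 85 → 17 → 65 → 53 → 89 → 65  (repeats 65)
526: 526 → 68 → 74 → 68  (repeats 68)
527: 527 → 77 → 89 → 65 → 53 → 89  (repeats 89)
528: 528 → 88 → 50 → 50  (repeats 50)
529: 529 → 101 → 9 → 1  (reaches 1)
530: 530 → 116 → 74 → 68 → 74  (repeats 74)
base-9 happy: 529

1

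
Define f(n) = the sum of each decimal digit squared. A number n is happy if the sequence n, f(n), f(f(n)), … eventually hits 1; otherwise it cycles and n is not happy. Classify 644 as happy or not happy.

happy

644 → 6² + 4² + 4² = 68
68 → 6² + 8² = 100
100 → 1² + 0² + 0² = 1  — reached 1.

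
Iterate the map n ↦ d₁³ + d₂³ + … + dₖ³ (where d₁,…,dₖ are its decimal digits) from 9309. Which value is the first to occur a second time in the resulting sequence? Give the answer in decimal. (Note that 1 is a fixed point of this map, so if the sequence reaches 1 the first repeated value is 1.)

9309 → 9³ + 3³ + 0³ + 9³ = 1485
1485 → 1³ + 4³ + 8³ + 5³ = 702
702 → 7³ + 0³ + 2³ = 351
351 → 3³ + 5³ + 1³ = 153
153 → 1³ + 5³ + 3³ = 153  — 153 already appeared earlier.

153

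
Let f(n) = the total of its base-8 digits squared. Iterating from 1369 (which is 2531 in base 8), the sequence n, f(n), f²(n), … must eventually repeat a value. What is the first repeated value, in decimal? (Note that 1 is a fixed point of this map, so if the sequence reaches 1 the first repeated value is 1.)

4

1369 = (2,5,3,1)_8 → 2² + 5² + 3² + 1² = 4 + 25 + 9 + 1 = 39
39 = (4,7)_8 → 4² + 7² = 16 + 49 = 65
65 = (1,0,1)_8 → 1² + 0² + 1² = 1 + 0 + 1 = 2
2 = (2)_8 → 2² = 4
4 = (4)_8 → 4² = 16
16 = (2,0)_8 → 2² + 0² = 4 + 0 = 4  — 4 already appeared earlier.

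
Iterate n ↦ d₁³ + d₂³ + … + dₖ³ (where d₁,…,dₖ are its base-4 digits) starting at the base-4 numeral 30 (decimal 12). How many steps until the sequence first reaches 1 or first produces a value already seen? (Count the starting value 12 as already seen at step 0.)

4

12 = (3,0)_4 → 3³ + 0³ = 27
27 = (1,2,3)_4 → 1³ + 2³ + 3³ = 36
36 = (2,1,0)_4 → 2³ + 1³ + 0³ = 9
9 = (2,1)_4 → 2³ + 1³ = 9  — 9 repeats.
That took 4 steps.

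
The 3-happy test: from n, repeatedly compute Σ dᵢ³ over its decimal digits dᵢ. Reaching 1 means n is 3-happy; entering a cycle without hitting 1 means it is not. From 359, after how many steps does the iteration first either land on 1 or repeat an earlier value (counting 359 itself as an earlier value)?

359 → 881
881 → 1025
1025 → 134
134 → 92
92 → 737
737 → 713
713 → 371
371 → 371  — 371 repeats.
That took 8 steps.

8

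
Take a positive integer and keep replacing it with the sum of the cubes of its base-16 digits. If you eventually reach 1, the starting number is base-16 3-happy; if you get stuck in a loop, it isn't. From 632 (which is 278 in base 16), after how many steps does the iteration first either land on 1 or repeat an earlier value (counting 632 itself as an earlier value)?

632 = (2,7,8)_16 → 2³ + 7³ + 8³ = 863
863 = (3,5,15)_16 → 3³ + 5³ + 15³ = 3527
3527 = (13,12,7)_16 → 13³ + 12³ + 7³ = 4268
4268 = (1,0,10,12)_16 → 1³ + 0³ + 10³ + 12³ = 2729
2729 = (10,10,9)_16 → 10³ + 10³ + 9³ = 2729  — 2729 repeats.
That took 5 steps.

5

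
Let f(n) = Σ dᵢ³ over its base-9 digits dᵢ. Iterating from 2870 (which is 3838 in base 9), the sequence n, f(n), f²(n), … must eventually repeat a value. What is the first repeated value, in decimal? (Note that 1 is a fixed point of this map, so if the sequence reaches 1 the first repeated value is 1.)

134

2870 = (3,8,3,8)_9 → 3³ + 8³ + 3³ + 8³ = 27 + 512 + 27 + 512 = 1078
1078 = (1,4,2,7)_9 → 1³ + 4³ + 2³ + 7³ = 1 + 64 + 8 + 343 = 416
416 = (5,1,2)_9 → 5³ + 1³ + 2³ = 125 + 1 + 8 = 134
134 = (1,5,8)_9 → 1³ + 5³ + 8³ = 1 + 125 + 512 = 638
638 = (7,7,8)_9 → 7³ + 7³ + 8³ = 343 + 343 + 512 = 1198
1198 = (1,5,7,1)_9 → 1³ + 5³ + 7³ + 1³ = 1 + 125 + 343 + 1 = 470
470 = (5,7,2)_9 → 5³ + 7³ + 2³ = 125 + 343 + 8 = 476
476 = (5,7,8)_9 → 5³ + 7³ + 8³ = 125 + 343 + 512 = 980
980 = (1,3,0,8)_9 → 1³ + 3³ + 0³ + 8³ = 1 + 27 + 0 + 512 = 540
540 = (6,6,0)_9 → 6³ + 6³ + 0³ = 216 + 216 + 0 = 432
432 = (5,3,0)_9 → 5³ + 3³ + 0³ = 125 + 27 + 0 = 152
152 = (1,7,8)_9 → 1³ + 7³ + 8³ = 1 + 343 + 512 = 856
856 = (1,1,5,1)_9 → 1³ + 1³ + 5³ + 1³ = 1 + 1 + 125 + 1 = 128
128 = (1,5,2)_9 → 1³ + 5³ + 2³ = 1 + 125 + 8 = 134  — 134 already appeared earlier.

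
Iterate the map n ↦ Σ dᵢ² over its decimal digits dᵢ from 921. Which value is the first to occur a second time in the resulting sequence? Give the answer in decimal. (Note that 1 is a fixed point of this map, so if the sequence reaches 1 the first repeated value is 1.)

1

921 → 9² + 2² + 1² = 86
86 → 8² + 6² = 100
100 → 1² + 0² + 0² = 1  — reached the fixed point 1.
1 → 1, so 1 is the first repeated value.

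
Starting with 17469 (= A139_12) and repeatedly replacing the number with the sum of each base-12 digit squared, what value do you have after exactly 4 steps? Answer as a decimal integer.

62

17469 = (10,1,3,9)_12 → 10² + 1² + 3² + 9² = 191
191 = (1,3,11)_12 → 1² + 3² + 11² = 131
131 = (10,11)_12 → 10² + 11² = 221
221 = (1,6,5)_12 → 1² + 6² + 5² = 62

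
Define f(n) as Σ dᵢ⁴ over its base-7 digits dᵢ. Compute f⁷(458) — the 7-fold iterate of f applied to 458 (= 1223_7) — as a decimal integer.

458 = (1,2,2,3)_7 → 1⁴ + 2⁴ + 2⁴ + 3⁴ = 1 + 16 + 16 + 81 = 114
114 = (2,2,2)_7 → 2⁴ + 2⁴ + 2⁴ = 16 + 16 + 16 = 48
48 = (6,6)_7 → 6⁴ + 6⁴ = 1296 + 1296 = 2592
2592 = (1,0,3,6,2)_7 → 1⁴ + 0⁴ + 3⁴ + 6⁴ + 2⁴ = 1 + 0 + 81 + 1296 + 16 = 1394
1394 = (4,0,3,1)_7 → 4⁴ + 0⁴ + 3⁴ + 1⁴ = 256 + 0 + 81 + 1 = 338
338 = (6,6,2)_7 → 6⁴ + 6⁴ + 2⁴ = 1296 + 1296 + 16 = 2608
2608 = (1,0,4,1,4)_7 → 1⁴ + 0⁴ + 4⁴ + 1⁴ + 4⁴ = 1 + 0 + 256 + 1 + 256 = 514

514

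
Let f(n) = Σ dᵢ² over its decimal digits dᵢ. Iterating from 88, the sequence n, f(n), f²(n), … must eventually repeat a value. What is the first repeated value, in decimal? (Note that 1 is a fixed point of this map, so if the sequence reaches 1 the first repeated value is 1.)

88 → 8² + 8² = 128
128 → 1² + 2² + 8² = 69
69 → 6² + 9² = 117
117 → 1² + 1² + 7² = 51
51 → 5² + 1² = 26
26 → 2² + 6² = 40
40 → 4² + 0² = 16
16 → 1² + 6² = 37
37 → 3² + 7² = 58
58 → 5² + 8² = 89
89 → 8² + 9² = 145
145 → 1² + 4² + 5² = 42
42 → 4² + 2² = 20
20 → 2² + 0² = 4
4 → 4² = 16  — 16 already appeared earlier.

16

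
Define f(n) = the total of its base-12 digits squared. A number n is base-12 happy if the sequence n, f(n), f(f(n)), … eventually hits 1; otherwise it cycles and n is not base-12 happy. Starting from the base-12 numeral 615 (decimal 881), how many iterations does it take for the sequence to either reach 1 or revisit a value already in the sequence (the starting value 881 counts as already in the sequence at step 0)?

881 = (6,1,5)_12 → 62
62 = (5,2)_12 → 29
29 = (2,5)_12 → 29  — 29 repeats.
That took 3 steps.

3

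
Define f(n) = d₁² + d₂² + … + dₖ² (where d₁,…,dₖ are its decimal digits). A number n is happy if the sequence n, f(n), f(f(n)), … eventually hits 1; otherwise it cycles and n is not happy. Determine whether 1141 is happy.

happy

1141 → 1² + 1² + 4² + 1² = 1 + 1 + 16 + 1 = 19
19 → 1² + 9² = 1 + 81 = 82
82 → 8² + 2² = 64 + 4 = 68
68 → 6² + 8² = 36 + 64 = 100
100 → 1² + 0² + 0² = 1 + 0 + 0 = 1  — reached 1.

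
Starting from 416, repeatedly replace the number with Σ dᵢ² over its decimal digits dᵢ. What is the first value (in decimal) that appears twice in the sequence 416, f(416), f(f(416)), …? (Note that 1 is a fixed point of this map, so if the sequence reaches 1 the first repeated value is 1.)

89

416 → 4² + 1² + 6² = 53
53 → 5² + 3² = 34
34 → 3² + 4² = 25
25 → 2² + 5² = 29
29 → 2² + 9² = 85
85 → 8² + 5² = 89
89 → 8² + 9² = 145
145 → 1² + 4² + 5² = 42
42 → 4² + 2² = 20
20 → 2² + 0² = 4
4 → 4² = 16
16 → 1² + 6² = 37
37 → 3² + 7² = 58
58 → 5² + 8² = 89  — 89 already appeared earlier.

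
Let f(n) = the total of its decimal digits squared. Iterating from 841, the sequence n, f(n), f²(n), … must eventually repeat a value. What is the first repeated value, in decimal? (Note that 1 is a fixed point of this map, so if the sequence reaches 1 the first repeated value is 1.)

841 → 8² + 4² + 1² = 64 + 16 + 1 = 81
81 → 8² + 1² = 64 + 1 = 65
65 → 6² + 5² = 36 + 25 = 61
61 → 6² + 1² = 36 + 1 = 37
37 → 3² + 7² = 9 + 49 = 58
58 → 5² + 8² = 25 + 64 = 89
89 → 8² + 9² = 64 + 81 = 145
145 → 1² + 4² + 5² = 1 + 16 + 25 = 42
42 → 4² + 2² = 16 + 4 = 20
20 → 2² + 0² = 4 + 0 = 4
4 → 4² = 16
16 → 1² + 6² = 1 + 36 = 37  — 37 already appeared earlier.

37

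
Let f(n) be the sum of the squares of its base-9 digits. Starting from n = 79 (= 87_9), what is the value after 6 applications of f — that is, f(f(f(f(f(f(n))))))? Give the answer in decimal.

89

79 = (8,7)_9 → 8² + 7² = 64 + 49 = 113
113 = (1,3,5)_9 → 1² + 3² + 5² = 1 + 9 + 25 = 35
35 = (3,8)_9 → 3² + 8² = 9 + 64 = 73
73 = (8,1)_9 → 8² + 1² = 64 + 1 = 65
65 = (7,2)_9 → 7² + 2² = 49 + 4 = 53
53 = (5,8)_9 → 5² + 8² = 25 + 64 = 89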